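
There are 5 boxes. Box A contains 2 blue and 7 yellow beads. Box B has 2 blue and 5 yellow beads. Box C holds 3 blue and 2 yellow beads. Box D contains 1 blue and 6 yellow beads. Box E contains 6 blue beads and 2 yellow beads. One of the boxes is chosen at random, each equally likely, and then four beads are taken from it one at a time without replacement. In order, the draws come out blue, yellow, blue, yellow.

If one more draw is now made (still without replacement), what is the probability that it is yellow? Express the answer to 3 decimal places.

For each hypothesis, P(data | H) works out to: P(data | box A) = (2/9)(7/8)(1/7)(6/6) = 1/36; P(data | box B) = (2/7)(5/6)(1/5)(4/4) = 1/21; P(data | box C) = (3/5)(2/4)(2/3)(1/2) = 1/10; P(data | box D) = (1/7)(6/6)(0/5) = 0; P(data | box E) = (6/8)(2/7)(5/6)(1/5) = 1/28.
Weighting by the prior gives 1/5 · 1/36 = 1/180, 1/5 · 1/21 = 1/105, 1/5 · 1/10 = 1/50, 1/5 · 0 = 0, 1/5 · 1/28 = 1/140; summing to 19/450.
The posterior is then P(box A | data) = 5/38, P(box B | data) = 30/133, P(box C | data) = 9/19, P(box D | data) = 0, P(box E | data) = 45/266.
So P(yellow next | data) = Σ P(yellow next | H) P(H | data) = (1)(5/38) + (1)(30/133) + (0)(9/19) + (0)(45/266) = 5/14.

0.357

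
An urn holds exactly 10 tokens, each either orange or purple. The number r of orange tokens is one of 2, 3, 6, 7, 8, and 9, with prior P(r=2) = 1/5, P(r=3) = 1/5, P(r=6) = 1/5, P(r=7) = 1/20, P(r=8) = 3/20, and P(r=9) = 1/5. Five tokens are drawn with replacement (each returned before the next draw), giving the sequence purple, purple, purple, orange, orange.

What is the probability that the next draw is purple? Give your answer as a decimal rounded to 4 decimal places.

For each hypothesis, P(data | H) works out to: P(data | r = 2) = (8/10)(8/10)(8/10)(2/10)(2/10) = 0.02048; P(data | r = 3) = (7/10)(7/10)(7/10)(3/10)(3/10) = 0.03087; P(data | r = 6) = (4/10)(4/10)(4/10)(6/10)(6/10) = 0.02304; P(data | r = 7) = (3/10)(3/10)(3/10)(7/10)(7/10) = 0.01323; P(data | r = 8) = (2/10)(2/10)(2/10)(8/10)(8/10) = 0.00512; P(data | r = 9) = (1/10)(1/10)(1/10)(9/10)(9/10) = 0.00081.
The prior-weighted likelihoods are 1/5 · 0.02048 = 0.004096, 1/5 · 0.03087 = 0.006174, 1/5 · 0.02304 = 0.004608, 1/20 · 0.01323 = 0.0006615, 3/20 · 0.00512 = 0.000768, 1/5 · 0.00081 = 0.000162; summing to 0.01647.
The posterior is then P(r = 2 | data) = 0.2487, P(r = 3 | data) = 0.37487, P(r = 6 | data) = 0.27979, P(r = 7 | data) = 0.040165, P(r = 8 | data) = 0.046632, P(r = 9 | data) = 0.0098364.
So P(purple next | data) = Σ P(purple next | H) P(H | data) = (4/5)(0.2487) + (7/10)(0.37487) + (2/5)(0.27979) + (3/10)(0.040165) + (1/5)(0.046632) + (1/10)(0.0098364) = 0.59565.

0.5956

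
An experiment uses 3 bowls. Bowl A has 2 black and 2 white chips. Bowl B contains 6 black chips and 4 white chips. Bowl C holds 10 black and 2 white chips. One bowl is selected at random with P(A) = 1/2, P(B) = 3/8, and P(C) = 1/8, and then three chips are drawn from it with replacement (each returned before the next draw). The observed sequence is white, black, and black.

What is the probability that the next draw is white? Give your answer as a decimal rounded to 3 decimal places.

0.422

The likelihood of the observed sequence under each hypothesis: P(data | bowl A) = (2/4)(2/4)(2/4) = 0.125; P(data | bowl B) = (4/10)(6/10)(6/10) = 0.144; P(data | bowl C) = (2/12)(10/12)(10/12) = 0.11574.
Multiplying each by its prior: 1/2 · 0.125 = 0.0625, 3/8 · 0.144 = 0.054, 1/8 · 0.11574 = 0.014468; summing to 0.13097.
The posterior is then P(bowl A | data) = 0.47722, P(bowl B | data) = 0.41232, P(bowl C | data) = 0.11047.
The predictive probability is P(white next | data) = (1/2)(0.47722) + (2/5)(0.41232) + (1/6)(0.11047) = 0.42195.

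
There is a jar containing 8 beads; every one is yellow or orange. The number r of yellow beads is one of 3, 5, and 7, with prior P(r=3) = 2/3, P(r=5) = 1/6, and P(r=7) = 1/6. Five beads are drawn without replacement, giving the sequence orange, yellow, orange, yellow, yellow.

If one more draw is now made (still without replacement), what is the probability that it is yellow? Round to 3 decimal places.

For each hypothesis, P(data | H) works out to: P(data | r = 3) = (5/8)(3/7)(4/6)(2/5)(1/4) = 1/56; P(data | r = 5) = (3/8)(5/7)(2/6)(4/5)(3/4) = 3/56; P(data | r = 7) = (1/8)(7/7)(0/6) = 0.
The prior-weighted likelihoods are 2/3 · 1/56 = 1/84, 1/6 · 3/56 = 1/112, 1/6 · 0 = 0; summing to 1/48.
The posterior is then P(r = 3 | data) = 4/7, P(r = 5 | data) = 3/7, P(r = 7 | data) = 0.
Averaging over the posterior, P(yellow next | data) = (0)(4/7) + (2/3)(3/7) = 2/7.

0.286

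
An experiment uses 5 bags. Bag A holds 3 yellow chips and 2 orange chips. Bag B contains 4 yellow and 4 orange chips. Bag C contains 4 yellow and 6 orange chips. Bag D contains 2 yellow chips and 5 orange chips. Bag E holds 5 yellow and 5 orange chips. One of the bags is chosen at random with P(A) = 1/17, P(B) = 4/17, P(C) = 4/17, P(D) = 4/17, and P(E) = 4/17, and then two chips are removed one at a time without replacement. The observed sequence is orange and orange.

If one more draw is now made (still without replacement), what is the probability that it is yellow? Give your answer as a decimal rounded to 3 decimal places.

For each hypothesis, P(data | H) works out to: P(data | bag A) = (2/5)(1/4) = 0.1; P(data | bag B) = (4/8)(3/7) = 0.21429; P(data | bag C) = (6/10)(5/9) = 0.33333; P(data | bag D) = (5/7)(4/6) = 0.47619; P(data | bag E) = (5/10)(4/9) = 0.22222.
The prior-weighted likelihoods are 1/17 · 0.1 = 0.0058824, 4/17 · 0.21429 = 0.05042, 4/17 · 0.33333 = 0.078431, 4/17 · 0.47619 = 0.11204, 4/17 · 0.22222 = 0.052288; these sum to 0.29907.
The posterior is then P(bag A | data) = 0.019669, P(bag B | data) = 0.16859, P(bag C | data) = 0.26225, P(bag D | data) = 0.37465, P(bag E | data) = 0.17484.
So P(yellow next | data) = Σ P(yellow next | H) P(H | data) = (1)(0.019669) + (2/3)(0.16859) + (1/2)(0.26225) + (2/5)(0.37465) + (5/8)(0.17484) = 0.52232.

0.522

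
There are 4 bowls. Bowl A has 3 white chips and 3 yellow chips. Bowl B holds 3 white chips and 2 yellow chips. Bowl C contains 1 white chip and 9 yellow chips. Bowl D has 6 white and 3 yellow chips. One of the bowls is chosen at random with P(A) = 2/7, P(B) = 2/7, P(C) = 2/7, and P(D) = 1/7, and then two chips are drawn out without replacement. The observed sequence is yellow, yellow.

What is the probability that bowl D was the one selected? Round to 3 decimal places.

0.036

The likelihood of the observed sequence under each hypothesis: P(data | bowl A) = (3/6)(2/5) = 1/5; P(data | bowl B) = (2/5)(1/4) = 1/10; P(data | bowl C) = (9/10)(8/9) = 4/5; P(data | bowl D) = (3/9)(2/8) = 1/12.
Weighting by the prior gives 2/7 · 1/5 = 2/35, 2/7 · 1/10 = 1/35, 2/7 · 4/5 = 8/35, 1/7 · 1/12 = 1/84; summing to 137/420.
Therefore the posterior P(bowl D | data) = (1/84) / (137/420) = 5/137.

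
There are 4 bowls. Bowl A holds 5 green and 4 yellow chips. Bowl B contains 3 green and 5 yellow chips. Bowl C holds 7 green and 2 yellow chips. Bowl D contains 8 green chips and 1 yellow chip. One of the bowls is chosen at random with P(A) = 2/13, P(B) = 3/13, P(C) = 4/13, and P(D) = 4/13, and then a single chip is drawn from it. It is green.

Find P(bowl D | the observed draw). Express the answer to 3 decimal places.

0.399

The likelihood of this draw under each hypothesis: P(data | bowl A) = (5/9) = 5/9; P(data | bowl B) = (3/8) = 3/8; P(data | bowl C) = (7/9) = 7/9; P(data | bowl D) = (8/9) = 8/9.
The prior-weighted likelihoods are 2/13 · 5/9 = 10/117, 3/13 · 3/8 = 9/104, 4/13 · 7/9 = 28/117, 4/13 · 8/9 = 32/117; these sum to 641/936.
Therefore the posterior P(bowl D | data) = (32/117) / (641/936) = 256/641.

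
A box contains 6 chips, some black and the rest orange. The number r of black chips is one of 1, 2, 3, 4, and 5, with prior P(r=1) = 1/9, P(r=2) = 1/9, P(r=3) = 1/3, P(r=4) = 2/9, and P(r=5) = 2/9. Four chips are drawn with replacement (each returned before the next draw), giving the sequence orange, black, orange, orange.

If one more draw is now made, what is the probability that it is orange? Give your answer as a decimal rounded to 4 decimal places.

0.5860

Under each hypothesis, the probability of the observed sequence is: P(data | r = 1) = (5/6)(1/6)(5/6)(5/6) = 0.096451; P(data | r = 2) = (4/6)(2/6)(4/6)(4/6) = 0.098765; P(data | r = 3) = (3/6)(3/6)(3/6)(3/6) = 0.0625; P(data | r = 4) = (2/6)(4/6)(2/6)(2/6) = 0.024691; P(data | r = 5) = (1/6)(5/6)(1/6)(1/6) = 0.003858.
Multiplying each by its prior: 1/9 · 0.096451 = 0.010717, 1/9 · 0.098765 = 0.010974, 1/3 · 0.0625 = 0.020833, 2/9 · 0.024691 = 0.005487, 2/9 · 0.003858 = 0.00085734; summing to 0.048868.
Normalising, the posterior is P(r = 1 | data) = 0.2193, P(r = 2 | data) = 0.22456, P(r = 3 | data) = 0.42632, P(r = 4 | data) = 0.11228, P(r = 5 | data) = 0.017544.
Averaging over the posterior, P(orange next | data) = (5/6)(0.2193) + (2/3)(0.22456) + (1/2)(0.42632) + (1/3)(0.11228) + (1/6)(0.017544) = 0.58596.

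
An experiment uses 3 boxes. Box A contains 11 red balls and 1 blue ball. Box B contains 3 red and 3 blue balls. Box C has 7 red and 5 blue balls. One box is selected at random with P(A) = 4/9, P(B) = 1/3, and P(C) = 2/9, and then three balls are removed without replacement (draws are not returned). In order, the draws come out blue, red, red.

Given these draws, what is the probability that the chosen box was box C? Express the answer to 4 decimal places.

Compute the likelihood of the observed sequence for each case: P(data | box A) = (1/12)(11/11)(10/10) = 0.083333; P(data | box B) = (3/6)(3/5)(2/4) = 0.15; P(data | box C) = (5/12)(7/11)(6/10) = 0.15909.
Weighting by the prior gives 4/9 · 0.083333 = 0.037037, 1/3 · 0.15 = 0.05, 2/9 · 0.15909 = 0.035354; summing to 0.12239.
By Bayes' rule, P(box C | data) = (0.035354) / (0.12239) = 0.28886.

0.2889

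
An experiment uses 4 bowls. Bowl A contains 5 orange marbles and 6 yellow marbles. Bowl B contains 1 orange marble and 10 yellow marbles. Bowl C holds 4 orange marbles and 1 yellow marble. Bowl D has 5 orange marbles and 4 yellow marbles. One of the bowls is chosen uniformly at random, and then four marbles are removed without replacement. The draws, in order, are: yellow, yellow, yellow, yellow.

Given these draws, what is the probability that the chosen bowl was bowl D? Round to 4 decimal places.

0.0115

The likelihood of the observed sequence under each hypothesis: P(data | bowl A) = (6/11)(5/10)(4/9)(3/8) = 0.045455; P(data | bowl B) = (10/11)(9/10)(8/9)(7/8) = 0.63636; P(data | bowl C) = (1/5)(0/4) = 0; P(data | bowl D) = (4/9)(3/8)(2/7)(1/6) = 0.0079365.
Weighting by the prior gives 1/4 · 0.045455 = 0.011364, 1/4 · 0.63636 = 0.15909, 1/4 · 0 = 0, 1/4 · 0.0079365 = 0.0019841; with total 0.17244.
Hence P(bowl D | data) = (0.0019841) / (0.17244) = 0.011506.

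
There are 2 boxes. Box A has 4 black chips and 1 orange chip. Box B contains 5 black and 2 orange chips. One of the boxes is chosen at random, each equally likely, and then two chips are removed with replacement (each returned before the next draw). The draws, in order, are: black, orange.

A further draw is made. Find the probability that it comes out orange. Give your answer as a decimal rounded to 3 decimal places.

0.248

Under each hypothesis, the probability of the observed sequence is: P(data | box A) = (4/5)(1/5) = 0.16; P(data | box B) = (5/7)(2/7) = 0.20408.
Weighting by the prior gives 1/2 · 0.16 = 0.08, 1/2 · 0.20408 = 0.10204; these sum to 0.18204.
Dividing through by the total gives posterior P(box A | data) = 0.43946, P(box B | data) = 0.56054.
The predictive probability is P(orange next | data) = (1/5)(0.43946) + (2/7)(0.56054) = 0.24805.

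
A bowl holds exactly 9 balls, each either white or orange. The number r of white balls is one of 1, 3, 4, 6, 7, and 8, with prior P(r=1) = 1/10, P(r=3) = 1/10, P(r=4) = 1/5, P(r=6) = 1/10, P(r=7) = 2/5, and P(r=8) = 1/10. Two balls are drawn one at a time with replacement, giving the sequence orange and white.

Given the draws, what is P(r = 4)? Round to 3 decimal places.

For each hypothesis, P(data | H) works out to: P(data | r = 1) = (8/9)(1/9) = 8/81; P(data | r = 3) = (6/9)(3/9) = 2/9; P(data | r = 4) = (5/9)(4/9) = 20/81; P(data | r = 6) = (3/9)(6/9) = 2/9; P(data | r = 7) = (2/9)(7/9) = 14/81; P(data | r = 8) = (1/9)(8/9) = 8/81.
Weighting by the prior gives 1/10 · 8/81 = 4/405, 1/10 · 2/9 = 1/45, 1/5 · 20/81 = 4/81, 1/10 · 2/9 = 1/45, 2/5 · 14/81 = 28/405, 1/10 · 8/81 = 4/405; with total 74/405.
Therefore the posterior P(r = 4 | data) = (4/81) / (74/405) = 10/37.

0.270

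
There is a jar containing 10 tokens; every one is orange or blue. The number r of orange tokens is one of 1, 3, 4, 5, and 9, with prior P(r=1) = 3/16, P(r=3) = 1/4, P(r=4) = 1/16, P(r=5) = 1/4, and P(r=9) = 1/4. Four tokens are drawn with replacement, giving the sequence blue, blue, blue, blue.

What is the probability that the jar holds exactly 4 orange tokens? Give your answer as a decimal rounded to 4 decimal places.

The likelihood of the observed sequence under each hypothesis: P(data | r = 1) = (9/10)(9/10)(9/10)(9/10) = 0.6561; P(data | r = 3) = (7/10)(7/10)(7/10)(7/10) = 0.2401; P(data | r = 4) = (6/10)(6/10)(6/10)(6/10) = 0.1296; P(data | r = 5) = (5/10)(5/10)(5/10)(5/10) = 0.0625; P(data | r = 9) = (1/10)(1/10)(1/10)(1/10) = 0.0001.
The prior-weighted likelihoods are 3/16 · 0.6561 = 0.12302, 1/4 · 0.2401 = 0.060025, 1/16 · 0.1296 = 0.0081, 1/4 · 0.0625 = 0.015625, 1/4 · 0.0001 = 2.5e-05; these sum to 0.20679.
Hence P(r = 4 | data) = (0.0081) / (0.20679) = 0.039169.

0.0392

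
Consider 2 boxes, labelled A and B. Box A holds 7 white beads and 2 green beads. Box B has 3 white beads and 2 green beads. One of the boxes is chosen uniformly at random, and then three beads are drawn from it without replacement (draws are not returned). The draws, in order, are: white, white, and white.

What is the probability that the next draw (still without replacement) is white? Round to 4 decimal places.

0.5376

Under each hypothesis, the probability of the observed sequence is: P(data | box A) = (7/9)(6/8)(5/7) = 5/12; P(data | box B) = (3/5)(2/4)(1/3) = 1/10.
The prior-weighted likelihoods are 1/2 · 5/12 = 5/24, 1/2 · 1/10 = 1/20; with total 31/120.
Normalising, the posterior is P(box A | data) = 25/31, P(box B | data) = 6/31.
The predictive probability is P(white next | data) = (2/3)(25/31) + (0)(6/31) = 50/93.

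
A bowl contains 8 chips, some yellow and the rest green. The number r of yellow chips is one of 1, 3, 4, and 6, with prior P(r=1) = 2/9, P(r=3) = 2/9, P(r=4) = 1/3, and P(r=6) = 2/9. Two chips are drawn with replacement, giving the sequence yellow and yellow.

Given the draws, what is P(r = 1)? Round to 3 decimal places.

0.014

For each hypothesis, P(data | H) works out to: P(data | r = 1) = (1/8)(1/8) = 1/64; P(data | r = 3) = (3/8)(3/8) = 9/64; P(data | r = 4) = (4/8)(4/8) = 1/4; P(data | r = 6) = (6/8)(6/8) = 9/16.
Multiplying each by its prior: 2/9 · 1/64 = 1/288, 2/9 · 9/64 = 1/32, 1/3 · 1/4 = 1/12, 2/9 · 9/16 = 1/8; summing to 35/144.
By Bayes' rule, P(r = 1 | data) = (1/288) / (35/144) = 1/70.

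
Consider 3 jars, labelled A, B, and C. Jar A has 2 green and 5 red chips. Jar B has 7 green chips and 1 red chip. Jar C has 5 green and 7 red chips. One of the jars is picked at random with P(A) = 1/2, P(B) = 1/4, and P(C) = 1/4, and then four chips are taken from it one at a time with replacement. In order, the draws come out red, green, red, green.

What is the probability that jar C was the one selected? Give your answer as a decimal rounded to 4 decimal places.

0.3828

Compute the likelihood of the observed sequence for each case: P(data | jar A) = (5/7)(2/7)(5/7)(2/7) = 0.041649; P(data | jar B) = (1/8)(7/8)(1/8)(7/8) = 0.011963; P(data | jar C) = (7/12)(5/12)(7/12)(5/12) = 0.059076.
The prior-weighted likelihoods are 1/2 · 0.041649 = 0.020825, 1/4 · 0.011963 = 0.0029907, 1/4 · 0.059076 = 0.014769; summing to 0.038584.
Therefore the posterior P(jar C | data) = (0.014769) / (0.038584) = 0.38277.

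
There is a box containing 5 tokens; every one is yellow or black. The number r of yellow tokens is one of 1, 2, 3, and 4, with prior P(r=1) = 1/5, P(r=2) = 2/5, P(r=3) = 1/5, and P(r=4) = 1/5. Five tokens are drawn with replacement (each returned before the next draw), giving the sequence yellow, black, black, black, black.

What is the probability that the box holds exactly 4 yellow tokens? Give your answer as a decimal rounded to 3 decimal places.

Compute the likelihood of the observed sequence for each case: P(data | r = 1) = (1/5)(4/5)(4/5)(4/5)(4/5) = 0.08192; P(data | r = 2) = (2/5)(3/5)(3/5)(3/5)(3/5) = 0.05184; P(data | r = 3) = (3/5)(2/5)(2/5)(2/5)(2/5) = 0.01536; P(data | r = 4) = (4/5)(1/5)(1/5)(1/5)(1/5) = 0.00128.
The prior-weighted likelihoods are 1/5 · 0.08192 = 0.016384, 2/5 · 0.05184 = 0.020736, 1/5 · 0.01536 = 0.003072, 1/5 · 0.00128 = 0.000256; summing to 0.040448.
So P(r = 4 | data) = (0.000256) / (0.040448) = 0.0063291.

0.006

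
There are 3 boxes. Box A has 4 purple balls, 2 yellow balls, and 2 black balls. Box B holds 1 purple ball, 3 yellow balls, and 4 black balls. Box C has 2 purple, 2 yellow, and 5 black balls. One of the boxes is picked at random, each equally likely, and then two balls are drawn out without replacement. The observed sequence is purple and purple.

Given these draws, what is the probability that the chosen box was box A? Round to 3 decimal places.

0.885

The likelihood of the observed sequence under each hypothesis: P(data | box A) = (4/8)(3/7) = 3/14; P(data | box B) = (1/8)(0/7) = 0; P(data | box C) = (2/9)(1/8) = 1/36.
The prior-weighted likelihoods are 1/3 · 3/14 = 1/14, 1/3 · 0 = 0, 1/3 · 1/36 = 1/108; summing to 61/756.
Hence P(box A | data) = (1/14) / (61/756) = 54/61.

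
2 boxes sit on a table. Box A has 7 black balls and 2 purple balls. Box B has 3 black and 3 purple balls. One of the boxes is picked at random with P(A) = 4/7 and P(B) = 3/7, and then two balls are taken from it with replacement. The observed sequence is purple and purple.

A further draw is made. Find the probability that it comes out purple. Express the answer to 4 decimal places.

0.4421

For each hypothesis, P(data | H) works out to: P(data | box A) = (2/9)(2/9) = 0.049383; P(data | box B) = (3/6)(3/6) = 0.25.
The prior-weighted likelihoods are 4/7 · 0.049383 = 0.028219, 3/7 · 0.25 = 0.10714; with total 0.13536.
Dividing through by the total gives posterior P(box A | data) = 0.20847, P(box B | data) = 0.79153.
The predictive probability is P(purple next | data) = (2/9)(0.20847) + (1/2)(0.79153) = 0.44209.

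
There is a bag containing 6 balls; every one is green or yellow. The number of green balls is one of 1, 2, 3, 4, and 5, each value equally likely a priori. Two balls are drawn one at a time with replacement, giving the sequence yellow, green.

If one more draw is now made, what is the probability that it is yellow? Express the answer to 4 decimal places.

0.5000

The likelihood of the observed sequence under each hypothesis: P(data | r = 1) = (5/6)(1/6) = 5/36; P(data | r = 2) = (4/6)(2/6) = 2/9; P(data | r = 3) = (3/6)(3/6) = 1/4; P(data | r = 4) = (2/6)(4/6) = 2/9; P(data | r = 5) = (1/6)(5/6) = 5/36.
Multiplying each by its prior: 1/5 · 5/36 = 1/36, 1/5 · 2/9 = 2/45, 1/5 · 1/4 = 1/20, 1/5 · 2/9 = 2/45, 1/5 · 5/36 = 1/36; summing to 7/36.
Dividing through by the total gives posterior P(r = 1 | data) = 1/7, P(r = 2 | data) = 8/35, P(r = 3 | data) = 9/35, P(r = 4 | data) = 8/35, P(r = 5 | data) = 1/7.
So P(yellow next | data) = Σ P(yellow next | H) P(H | data) = (5/6)(1/7) + (2/3)(8/35) + (1/2)(9/35) + (1/3)(8/35) + (1/6)(1/7) = 1/2.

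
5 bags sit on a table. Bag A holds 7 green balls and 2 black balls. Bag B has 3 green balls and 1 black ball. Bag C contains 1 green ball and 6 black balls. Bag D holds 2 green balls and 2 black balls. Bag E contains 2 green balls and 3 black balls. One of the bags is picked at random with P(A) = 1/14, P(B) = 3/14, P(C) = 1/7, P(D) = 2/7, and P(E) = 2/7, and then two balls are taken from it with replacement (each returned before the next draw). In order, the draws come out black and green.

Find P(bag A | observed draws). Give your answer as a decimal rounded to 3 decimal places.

The likelihood of the observed sequence under each hypothesis: P(data | bag A) = (2/9)(7/9) = 0.17284; P(data | bag B) = (1/4)(3/4) = 0.1875; P(data | bag C) = (6/7)(1/7) = 0.12245; P(data | bag D) = (2/4)(2/4) = 0.25; P(data | bag E) = (3/5)(2/5) = 0.24.
Weighting by the prior gives 1/14 · 0.17284 = 0.012346, 3/14 · 0.1875 = 0.040179, 1/7 · 0.12245 = 0.017493, 2/7 · 0.25 = 0.071429, 2/7 · 0.24 = 0.068571; with total 0.21002.
So P(bag A | data) = (0.012346) / (0.21002) = 0.058784.

0.059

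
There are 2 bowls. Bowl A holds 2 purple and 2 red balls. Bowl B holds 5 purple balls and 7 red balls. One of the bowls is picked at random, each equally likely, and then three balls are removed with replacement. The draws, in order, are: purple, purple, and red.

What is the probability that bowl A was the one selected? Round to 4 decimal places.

The likelihood of the observed sequence under each hypothesis: P(data | bowl A) = (2/4)(2/4)(2/4) = 0.125; P(data | bowl B) = (5/12)(5/12)(7/12) = 0.10127.
Weighting by the prior gives 1/2 · 0.125 = 0.0625, 1/2 · 0.10127 = 0.050637; with total 0.11314.
Hence P(bowl A | data) = (0.0625) / (0.11314) = 0.55243.

0.5524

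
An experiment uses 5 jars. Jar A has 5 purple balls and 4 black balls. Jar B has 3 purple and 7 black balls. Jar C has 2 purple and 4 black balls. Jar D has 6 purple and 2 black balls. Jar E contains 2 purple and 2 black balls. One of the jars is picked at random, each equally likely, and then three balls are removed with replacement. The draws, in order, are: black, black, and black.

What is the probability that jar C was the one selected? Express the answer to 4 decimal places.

0.3415

Compute the likelihood of the observed sequence for each case: P(data | jar A) = (4/9)(4/9)(4/9) = 0.087791; P(data | jar B) = (7/10)(7/10)(7/10) = 0.343; P(data | jar C) = (4/6)(4/6)(4/6) = 0.2963; P(data | jar D) = (2/8)(2/8)(2/8) = 0.015625; P(data | jar E) = (2/4)(2/4)(2/4) = 0.125.
The prior-weighted likelihoods are 1/5 · 0.087791 = 0.017558, 1/5 · 0.343 = 0.0686, 1/5 · 0.2963 = 0.059259, 1/5 · 0.015625 = 0.003125, 1/5 · 0.125 = 0.025; with total 0.17354.
By Bayes' rule, P(jar C | data) = (0.059259) / (0.17354) = 0.34147.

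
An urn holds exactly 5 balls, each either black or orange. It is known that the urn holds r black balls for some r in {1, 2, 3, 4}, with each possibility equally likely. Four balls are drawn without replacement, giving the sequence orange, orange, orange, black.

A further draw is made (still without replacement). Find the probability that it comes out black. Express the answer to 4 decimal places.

Compute the likelihood of the observed sequence for each case: P(data | r = 1) = (4/5)(3/4)(2/3)(1/2) = 1/5; P(data | r = 2) = (3/5)(2/4)(1/3)(2/2) = 1/10; P(data | r = 3) = (2/5)(1/4)(0/3) = 0; P(data | r = 4) = (1/5)(0/4) = 0.
The prior-weighted likelihoods are 1/4 · 1/5 = 1/20, 1/4 · 1/10 = 1/40, 1/4 · 0 = 0, 1/4 · 0 = 0; summing to 3/40.
The posterior is then P(r = 1 | data) = 2/3, P(r = 2 | data) = 1/3, P(r = 3 | data) = 0, P(r = 4 | data) = 0.
Averaging over the posterior, P(black next | data) = (0)(2/3) + (1)(1/3) = 1/3.

0.3333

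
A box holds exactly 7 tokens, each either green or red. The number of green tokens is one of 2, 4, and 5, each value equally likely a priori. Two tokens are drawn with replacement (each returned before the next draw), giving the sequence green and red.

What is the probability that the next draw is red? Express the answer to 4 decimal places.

Under each hypothesis, the probability of the observed sequence is: P(data | r = 2) = (2/7)(5/7) = 10/49; P(data | r = 4) = (4/7)(3/7) = 12/49; P(data | r = 5) = (5/7)(2/7) = 10/49.
Weighting by the prior gives 1/3 · 10/49 = 10/147, 1/3 · 12/49 = 4/49, 1/3 · 10/49 = 10/147; summing to 32/147.
The posterior is then P(r = 2 | data) = 5/16, P(r = 4 | data) = 3/8, P(r = 5 | data) = 5/16.
Averaging over the posterior, P(red next | data) = (5/7)(5/16) + (3/7)(3/8) + (2/7)(5/16) = 53/112.

0.4732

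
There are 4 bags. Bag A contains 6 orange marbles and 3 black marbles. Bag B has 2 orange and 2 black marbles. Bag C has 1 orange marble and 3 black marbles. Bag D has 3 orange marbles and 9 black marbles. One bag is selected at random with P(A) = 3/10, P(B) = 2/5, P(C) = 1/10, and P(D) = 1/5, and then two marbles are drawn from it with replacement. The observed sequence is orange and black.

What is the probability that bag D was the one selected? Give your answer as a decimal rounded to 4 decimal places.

Under each hypothesis, the probability of the observed sequence is: P(data | bag A) = (6/9)(3/9) = 2/9; P(data | bag B) = (2/4)(2/4) = 1/4; P(data | bag C) = (1/4)(3/4) = 3/16; P(data | bag D) = (3/12)(9/12) = 3/16.
Weighting by the prior gives 3/10 · 2/9 = 1/15, 2/5 · 1/4 = 1/10, 1/10 · 3/16 = 3/160, 1/5 · 3/16 = 3/80; with total 107/480.
By Bayes' rule, P(bag D | data) = (3/80) / (107/480) = 18/107.

0.1682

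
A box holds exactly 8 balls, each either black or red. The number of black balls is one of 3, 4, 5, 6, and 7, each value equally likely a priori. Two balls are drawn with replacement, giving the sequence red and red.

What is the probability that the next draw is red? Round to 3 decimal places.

Compute the likelihood of the observed sequence for each case: P(data | r = 3) = (5/8)(5/8) = 25/64; P(data | r = 4) = (4/8)(4/8) = 1/4; P(data | r = 5) = (3/8)(3/8) = 9/64; P(data | r = 6) = (2/8)(2/8) = 1/16; P(data | r = 7) = (1/8)(1/8) = 1/64.
Multiplying each by its prior: 1/5 · 25/64 = 5/64, 1/5 · 1/4 = 1/20, 1/5 · 9/64 = 9/320, 1/5 · 1/16 = 1/80, 1/5 · 1/64 = 1/320; these sum to 11/64.
Dividing through by the total gives posterior P(r = 3 | data) = 5/11, P(r = 4 | data) = 16/55, P(r = 5 | data) = 9/55, P(r = 6 | data) = 4/55, P(r = 7 | data) = 1/55.
So P(red next | data) = Σ P(red next | H) P(H | data) = (5/8)(5/11) + (1/2)(16/55) + (3/8)(9/55) + (1/4)(4/55) + (1/8)(1/55) = 45/88.

0.511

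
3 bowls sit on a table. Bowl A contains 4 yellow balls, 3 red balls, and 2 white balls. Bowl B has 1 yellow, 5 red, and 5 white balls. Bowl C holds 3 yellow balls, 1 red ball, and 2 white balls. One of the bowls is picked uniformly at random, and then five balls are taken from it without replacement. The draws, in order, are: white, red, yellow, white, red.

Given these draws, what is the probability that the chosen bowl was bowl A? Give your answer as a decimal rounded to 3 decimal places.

0.306

Under each hypothesis, the probability of the observed sequence is: P(data | bowl A) = (2/9)(3/8)(4/7)(1/6)(2/5) = 0.0031746; P(data | bowl B) = (5/11)(5/10)(1/9)(4/8)(4/7) = 0.007215; P(data | bowl C) = (2/6)(1/5)(3/4)(1/3)(0/2) = 0.
Weighting by the prior gives 1/3 · 0.0031746 = 0.0010582, 1/3 · 0.007215 = 0.002405, 1/3 · 0 = 0; with total 0.0034632.
By Bayes' rule, P(bowl A | data) = (0.0010582) / (0.0034632) = 0.30556.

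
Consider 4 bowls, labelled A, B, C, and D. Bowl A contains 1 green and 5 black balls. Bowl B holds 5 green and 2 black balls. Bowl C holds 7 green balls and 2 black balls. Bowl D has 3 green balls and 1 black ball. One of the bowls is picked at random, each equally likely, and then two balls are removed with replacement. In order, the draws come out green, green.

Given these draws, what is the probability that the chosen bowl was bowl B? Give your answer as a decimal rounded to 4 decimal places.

Compute the likelihood of the observed sequence for each case: P(data | bowl A) = (1/6)(1/6) = 0.027778; P(data | bowl B) = (5/7)(5/7) = 0.5102; P(data | bowl C) = (7/9)(7/9) = 0.60494; P(data | bowl D) = (3/4)(3/4) = 0.5625.
The prior-weighted likelihoods are 1/4 · 0.027778 = 0.0069444, 1/4 · 0.5102 = 0.12755, 1/4 · 0.60494 = 0.15123, 1/4 · 0.5625 = 0.14062; summing to 0.42636.
So P(bowl B | data) = (0.12755) / (0.42636) = 0.29917.

0.2992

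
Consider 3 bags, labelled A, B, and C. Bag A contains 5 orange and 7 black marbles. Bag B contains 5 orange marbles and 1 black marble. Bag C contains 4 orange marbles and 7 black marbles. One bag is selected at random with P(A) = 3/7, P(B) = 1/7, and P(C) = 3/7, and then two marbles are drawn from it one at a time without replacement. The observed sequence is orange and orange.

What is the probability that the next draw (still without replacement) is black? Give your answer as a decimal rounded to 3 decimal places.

For each hypothesis, P(data | H) works out to: P(data | bag A) = (5/12)(4/11) = 0.15152; P(data | bag B) = (5/6)(4/5) = 0.66667; P(data | bag C) = (4/11)(3/10) = 0.10909.
The prior-weighted likelihoods are 3/7 · 0.15152 = 0.064935, 1/7 · 0.66667 = 0.095238, 3/7 · 0.10909 = 0.046753; summing to 0.20693.
Normalising, the posterior is P(bag A | data) = 0.31381, P(bag B | data) = 0.46025, P(bag C | data) = 0.22594.
So P(black next | data) = Σ P(black next | H) P(H | data) = (7/10)(0.31381) + (1/4)(0.46025) + (7/9)(0.22594) = 0.51046.

0.510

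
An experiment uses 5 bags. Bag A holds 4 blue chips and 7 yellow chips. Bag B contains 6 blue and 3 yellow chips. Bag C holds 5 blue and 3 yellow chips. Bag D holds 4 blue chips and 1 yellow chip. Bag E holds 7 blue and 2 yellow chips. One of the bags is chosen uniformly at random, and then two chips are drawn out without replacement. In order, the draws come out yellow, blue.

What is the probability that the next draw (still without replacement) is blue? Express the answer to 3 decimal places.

0.693

The likelihood of the observed sequence under each hypothesis: P(data | bag A) = (7/11)(4/10) = 0.25455; P(data | bag B) = (3/9)(6/8) = 0.25; P(data | bag C) = (3/8)(5/7) = 0.26786; P(data | bag D) = (1/5)(4/4) = 0.2; P(data | bag E) = (2/9)(7/8) = 0.19444.
Weighting by the prior gives 1/5 · 0.25455 = 0.050909, 1/5 · 0.25 = 0.05, 1/5 · 0.26786 = 0.053571, 1/5 · 0.2 = 0.04, 1/5 · 0.19444 = 0.038889; these sum to 0.23337.
Normalising, the posterior is P(bag A | data) = 0.21815, P(bag B | data) = 0.21425, P(bag C | data) = 0.22956, P(bag D | data) = 0.1714, P(bag E | data) = 0.16664.
So P(blue next | data) = Σ P(blue next | H) P(H | data) = (1/3)(0.21815) + (5/7)(0.21425) + (2/3)(0.22956) + (1)(0.1714) + (6/7)(0.16664) = 0.69303.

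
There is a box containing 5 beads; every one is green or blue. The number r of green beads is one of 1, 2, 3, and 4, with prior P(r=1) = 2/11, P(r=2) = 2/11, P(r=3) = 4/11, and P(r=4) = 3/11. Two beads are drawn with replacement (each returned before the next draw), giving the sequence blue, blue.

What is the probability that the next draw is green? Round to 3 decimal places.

0.371

Compute the likelihood of the observed sequence for each case: P(data | r = 1) = (4/5)(4/5) = 16/25; P(data | r = 2) = (3/5)(3/5) = 9/25; P(data | r = 3) = (2/5)(2/5) = 4/25; P(data | r = 4) = (1/5)(1/5) = 1/25.
Multiplying each by its prior: 2/11 · 16/25 = 32/275, 2/11 · 9/25 = 18/275, 4/11 · 4/25 = 16/275, 3/11 · 1/25 = 3/275; these sum to 69/275.
Dividing through by the total gives posterior P(r = 1 | data) = 32/69, P(r = 2 | data) = 6/23, P(r = 3 | data) = 16/69, P(r = 4 | data) = 1/23.
The predictive probability is P(green next | data) = (1/5)(32/69) + (2/5)(6/23) + (3/5)(16/69) + (4/5)(1/23) = 128/345.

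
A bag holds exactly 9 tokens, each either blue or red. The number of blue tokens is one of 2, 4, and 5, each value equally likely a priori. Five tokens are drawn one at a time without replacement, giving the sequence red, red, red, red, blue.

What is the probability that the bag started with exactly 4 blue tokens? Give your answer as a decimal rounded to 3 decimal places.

The likelihood of the observed sequence under each hypothesis: P(data | r = 2) = (7/9)(6/8)(5/7)(4/6)(2/5) = 1/9; P(data | r = 4) = (5/9)(4/8)(3/7)(2/6)(4/5) = 2/63; P(data | r = 5) = (4/9)(3/8)(2/7)(1/6)(5/5) = 1/126.
Weighting by the prior gives 1/3 · 1/9 = 1/27, 1/3 · 2/63 = 2/189, 1/3 · 1/126 = 1/378; summing to 19/378.
Hence P(r = 4 | data) = (2/189) / (19/378) = 4/19.

0.211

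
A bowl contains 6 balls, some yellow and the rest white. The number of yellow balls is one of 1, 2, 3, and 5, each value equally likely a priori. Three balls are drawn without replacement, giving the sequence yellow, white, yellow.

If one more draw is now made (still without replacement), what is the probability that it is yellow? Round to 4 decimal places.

The likelihood of the observed sequence under each hypothesis: P(data | r = 1) = (1/6)(5/5)(0/4) = 0; P(data | r = 2) = (2/6)(4/5)(1/4) = 1/15; P(data | r = 3) = (3/6)(3/5)(2/4) = 3/20; P(data | r = 5) = (5/6)(1/5)(4/4) = 1/6.
Multiplying each by its prior: 1/4 · 0 = 0, 1/4 · 1/15 = 1/60, 1/4 · 3/20 = 3/80, 1/4 · 1/6 = 1/24; summing to 23/240.
Normalising, the posterior is P(r = 1 | data) = 0, P(r = 2 | data) = 4/23, P(r = 3 | data) = 9/23, P(r = 5 | data) = 10/23.
Averaging over the posterior, P(yellow next | data) = (0)(4/23) + (1/3)(9/23) + (1)(10/23) = 13/23.

0.5652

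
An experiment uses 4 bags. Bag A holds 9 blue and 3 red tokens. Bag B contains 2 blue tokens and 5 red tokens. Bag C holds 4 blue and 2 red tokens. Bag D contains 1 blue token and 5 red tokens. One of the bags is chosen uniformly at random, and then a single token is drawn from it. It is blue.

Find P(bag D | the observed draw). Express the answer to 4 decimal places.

0.0892

For each hypothesis, P(data | H) works out to: P(data | bag A) = (9/12) = 3/4; P(data | bag B) = (2/7) = 2/7; P(data | bag C) = (4/6) = 2/3; P(data | bag D) = (1/6) = 1/6.
Weighting by the prior gives 1/4 · 3/4 = 3/16, 1/4 · 2/7 = 1/14, 1/4 · 2/3 = 1/6, 1/4 · 1/6 = 1/24; with total 157/336.
Hence P(bag D | data) = (1/24) / (157/336) = 14/157.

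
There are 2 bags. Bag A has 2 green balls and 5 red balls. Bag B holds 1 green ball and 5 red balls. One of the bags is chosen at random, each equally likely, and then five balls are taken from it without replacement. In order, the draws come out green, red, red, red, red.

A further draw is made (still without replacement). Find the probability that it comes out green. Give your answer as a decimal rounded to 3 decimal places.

0.182

Compute the likelihood of the observed sequence for each case: P(data | bag A) = (2/7)(5/6)(4/5)(3/4)(2/3) = 2/21; P(data | bag B) = (1/6)(5/5)(4/4)(3/3)(2/2) = 1/6.
The prior-weighted likelihoods are 1/2 · 2/21 = 1/21, 1/2 · 1/6 = 1/12; these sum to 11/84.
Normalising, the posterior is P(bag A | data) = 4/11, P(bag B | data) = 7/11.
The predictive probability is P(green next | data) = (1/2)(4/11) + (0)(7/11) = 2/11.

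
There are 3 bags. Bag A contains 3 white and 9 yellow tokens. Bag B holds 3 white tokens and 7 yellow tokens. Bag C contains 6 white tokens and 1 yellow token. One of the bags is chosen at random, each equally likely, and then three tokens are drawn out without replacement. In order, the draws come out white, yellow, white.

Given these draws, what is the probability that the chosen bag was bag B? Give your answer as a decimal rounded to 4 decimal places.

Compute the likelihood of the observed sequence for each case: P(data | bag A) = (3/12)(9/11)(2/10) = 0.040909; P(data | bag B) = (3/10)(7/9)(2/8) = 0.058333; P(data | bag C) = (6/7)(1/6)(5/5) = 0.14286.
The prior-weighted likelihoods are 1/3 · 0.040909 = 0.013636, 1/3 · 0.058333 = 0.019444, 1/3 · 0.14286 = 0.047619; with total 0.0807.
Hence P(bag B | data) = (0.019444) / (0.0807) = 0.24095.

0.2409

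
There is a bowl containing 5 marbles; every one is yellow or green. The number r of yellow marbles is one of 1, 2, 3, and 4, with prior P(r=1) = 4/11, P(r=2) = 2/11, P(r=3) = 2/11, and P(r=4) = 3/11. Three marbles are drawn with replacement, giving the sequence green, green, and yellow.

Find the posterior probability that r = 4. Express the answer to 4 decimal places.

Under each hypothesis, the probability of the observed sequence is: P(data | r = 1) = (4/5)(4/5)(1/5) = 0.128; P(data | r = 2) = (3/5)(3/5)(2/5) = 0.144; P(data | r = 3) = (2/5)(2/5)(3/5) = 0.096; P(data | r = 4) = (1/5)(1/5)(4/5) = 0.032.
The prior-weighted likelihoods are 4/11 · 0.128 = 0.046545, 2/11 · 0.144 = 0.026182, 2/11 · 0.096 = 0.017455, 3/11 · 0.032 = 0.0087273; summing to 0.098909.
Therefore the posterior P(r = 4 | data) = (0.0087273) / (0.098909) = 0.088235.

0.0882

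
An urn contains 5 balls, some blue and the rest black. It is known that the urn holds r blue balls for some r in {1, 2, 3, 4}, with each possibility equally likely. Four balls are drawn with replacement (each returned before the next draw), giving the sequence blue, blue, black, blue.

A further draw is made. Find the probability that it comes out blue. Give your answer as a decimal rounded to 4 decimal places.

Compute the likelihood of the observed sequence for each case: P(data | r = 1) = (1/5)(1/5)(4/5)(1/5) = 0.0064; P(data | r = 2) = (2/5)(2/5)(3/5)(2/5) = 0.0384; P(data | r = 3) = (3/5)(3/5)(2/5)(3/5) = 0.0864; P(data | r = 4) = (4/5)(4/5)(1/5)(4/5) = 0.1024.
The prior-weighted likelihoods are 1/4 · 0.0064 = 0.0016, 1/4 · 0.0384 = 0.0096, 1/4 · 0.0864 = 0.0216, 1/4 · 0.1024 = 0.0256; these sum to 0.0584.
The posterior is then P(r = 1 | data) = 0.027397, P(r = 2 | data) = 0.16438, P(r = 3 | data) = 0.36986, P(r = 4 | data) = 0.43836.
Averaging over the posterior, P(blue next | data) = (1/5)(0.027397) + (2/5)(0.16438) + (3/5)(0.36986) + (4/5)(0.43836) = 0.64384.

0.6438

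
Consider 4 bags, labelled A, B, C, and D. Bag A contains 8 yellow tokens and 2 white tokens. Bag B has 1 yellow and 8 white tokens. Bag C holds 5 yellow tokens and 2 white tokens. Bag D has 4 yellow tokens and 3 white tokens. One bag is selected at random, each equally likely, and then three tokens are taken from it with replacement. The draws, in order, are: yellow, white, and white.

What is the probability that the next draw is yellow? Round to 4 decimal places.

0.4839

The likelihood of the observed sequence under each hypothesis: P(data | bag A) = (8/10)(2/10)(2/10) = 0.032; P(data | bag B) = (1/9)(8/9)(8/9) = 0.087791; P(data | bag C) = (5/7)(2/7)(2/7) = 0.058309; P(data | bag D) = (4/7)(3/7)(3/7) = 0.10496.
The prior-weighted likelihoods are 1/4 · 0.032 = 0.008, 1/4 · 0.087791 = 0.021948, 1/4 · 0.058309 = 0.014577, 1/4 · 0.10496 = 0.026239; summing to 0.070764.
The posterior is then P(bag A | data) = 0.11305, P(bag B | data) = 0.31016, P(bag C | data) = 0.206, P(bag D | data) = 0.3708.
So P(yellow next | data) = Σ P(yellow next | H) P(H | data) = (4/5)(0.11305) + (1/9)(0.31016) + (5/7)(0.206) + (4/7)(0.3708) = 0.48393.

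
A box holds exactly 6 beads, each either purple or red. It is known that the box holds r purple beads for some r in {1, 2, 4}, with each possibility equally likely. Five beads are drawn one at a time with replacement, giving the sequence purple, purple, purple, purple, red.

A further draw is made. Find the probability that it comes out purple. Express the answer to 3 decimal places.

Under each hypothesis, the probability of the observed sequence is: P(data | r = 1) = (1/6)(1/6)(1/6)(1/6)(5/6) = 0.000643; P(data | r = 2) = (2/6)(2/6)(2/6)(2/6)(4/6) = 0.0082305; P(data | r = 4) = (4/6)(4/6)(4/6)(4/6)(2/6) = 0.065844.
Multiplying each by its prior: 1/3 · 0.000643 = 0.00021433, 1/3 · 0.0082305 = 0.0027435, 1/3 · 0.065844 = 0.021948; with total 0.024906.
Dividing through by the total gives posterior P(r = 1 | data) = 0.0086059, P(r = 2 | data) = 0.11015, P(r = 4 | data) = 0.88124.
Averaging over the posterior, P(purple next | data) = (1/6)(0.0086059) + (1/3)(0.11015) + (2/3)(0.88124) = 0.62565.

0.626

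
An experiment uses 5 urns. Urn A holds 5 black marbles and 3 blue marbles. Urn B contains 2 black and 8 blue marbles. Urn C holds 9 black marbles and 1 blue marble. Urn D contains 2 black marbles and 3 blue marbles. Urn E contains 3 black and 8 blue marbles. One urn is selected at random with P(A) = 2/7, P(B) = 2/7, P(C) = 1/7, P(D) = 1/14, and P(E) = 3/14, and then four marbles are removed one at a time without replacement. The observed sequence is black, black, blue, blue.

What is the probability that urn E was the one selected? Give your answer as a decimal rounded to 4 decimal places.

Compute the likelihood of the observed sequence for each case: P(data | urn A) = (5/8)(4/7)(3/6)(2/5) = 0.071429; P(data | urn B) = (2/10)(1/9)(8/8)(7/7) = 0.022222; P(data | urn C) = (9/10)(8/9)(1/8)(0/7) = 0; P(data | urn D) = (2/5)(1/4)(3/3)(2/2) = 0.1; P(data | urn E) = (3/11)(2/10)(8/9)(7/8) = 0.042424.
Weighting by the prior gives 2/7 · 0.071429 = 0.020408, 2/7 · 0.022222 = 0.0063492, 1/7 · 0 = 0, 1/14 · 0.1 = 0.0071429, 3/14 · 0.042424 = 0.0090909; with total 0.042991.
By Bayes' rule, P(urn E | data) = (0.0090909) / (0.042991) = 0.21146.

0.2115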